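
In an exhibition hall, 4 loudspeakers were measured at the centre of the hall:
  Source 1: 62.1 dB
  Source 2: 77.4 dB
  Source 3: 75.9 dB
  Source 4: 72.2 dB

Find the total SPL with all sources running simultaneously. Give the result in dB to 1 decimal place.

80.5 dB

Sum in the linear (power) domain: Σ 10^(Lᵢ/10) = 10^(62.1/10) + 10^(77.4/10) + 10^(75.9/10) + 10^(72.2/10) = 1.121e+08.
Combined level = 10 log₁₀(1.121e+08) = 80.5 dB.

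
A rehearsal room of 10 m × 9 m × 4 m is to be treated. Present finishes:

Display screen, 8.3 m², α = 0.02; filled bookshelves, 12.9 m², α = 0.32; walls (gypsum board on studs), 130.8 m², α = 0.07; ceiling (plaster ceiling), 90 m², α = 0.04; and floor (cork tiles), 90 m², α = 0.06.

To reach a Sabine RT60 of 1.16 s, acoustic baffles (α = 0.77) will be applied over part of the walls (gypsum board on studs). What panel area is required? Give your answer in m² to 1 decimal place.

39.3

A₁ = Σ Sᵢαᵢ = 8.3×0.02 + 12.9×0.32 + 130.8×0.07 + 90×0.04 + 90×0.06 = 22.450 sabins.
V = 360 m³. Target absorption A₂ = 0.161 × 360 / 1.16 = 49.966 sabins.
Absorption to add: 49.966 − 22.450 = 27.516 sabins.
Each m² of panel replacing the walls (gypsum board on studs) adds (0.77 − 0.07) = 0.70 sabins.
Area = ΔA/Δα = 27.516/0.70 = 39.3 m².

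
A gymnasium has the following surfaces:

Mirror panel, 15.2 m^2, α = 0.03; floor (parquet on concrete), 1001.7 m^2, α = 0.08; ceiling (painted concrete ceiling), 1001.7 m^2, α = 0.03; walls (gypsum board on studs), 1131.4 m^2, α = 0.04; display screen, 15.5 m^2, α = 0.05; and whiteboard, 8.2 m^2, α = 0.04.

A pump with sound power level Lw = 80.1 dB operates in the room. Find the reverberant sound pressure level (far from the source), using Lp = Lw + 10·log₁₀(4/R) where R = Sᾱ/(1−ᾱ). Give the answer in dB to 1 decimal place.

Σ(Sᵢαᵢ) = 15.2×0.03 + 1001.7×0.08 + 1001.7×0.03 + 1131.4×0.04 + 15.5×0.05 + 8.2×0.04 = 157.002; total area S = 3173.7 m^2.
ᾱ = 0.0495, so room constant R = A/(1−ᾱ) = 165.178 m^2.
Lp = 80.1 + 10·log₁₀(4/165.178) = 80.1 + (-16.16) = 63.9 dB.

63.9 dB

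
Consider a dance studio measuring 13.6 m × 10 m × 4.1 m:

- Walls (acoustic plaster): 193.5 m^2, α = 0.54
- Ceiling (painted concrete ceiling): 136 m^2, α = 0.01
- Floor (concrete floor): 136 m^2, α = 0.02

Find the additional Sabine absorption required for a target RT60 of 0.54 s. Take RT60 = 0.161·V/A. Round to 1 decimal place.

Summing Sᵢαᵢ: 104.490 + 1.360 + 2.720 → A₁ = 108.570 sabins.
Target A₂ = 0.161·557.6/0.54 = 166.247 sabins (V = 557.6 m³).
Shortfall: 166.247 − 108.570 = 57.7 sabins.

57.7 sabins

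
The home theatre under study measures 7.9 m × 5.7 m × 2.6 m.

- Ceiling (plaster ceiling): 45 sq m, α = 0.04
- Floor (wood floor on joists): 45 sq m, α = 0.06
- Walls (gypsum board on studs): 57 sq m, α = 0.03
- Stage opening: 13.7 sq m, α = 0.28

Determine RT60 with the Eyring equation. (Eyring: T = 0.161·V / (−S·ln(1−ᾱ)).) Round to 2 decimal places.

S = Σ Sᵢ = 160.7 sq m.
Absorption A = 45·0.04 + 45·0.06 + 57·0.03 + 13.7·0.28 = 10.046 sabins.
ᾱ = 10.046 / 160.7 = 0.0625.
Eyring denominator: −S ln(1−ᾱ) = 10.371.
V = 7.9 × 5.7 × 2.6 = 117.078 m³.
RT60 = 0.161 × 117.078 / 10.371 = 1.82 s.

1.82 s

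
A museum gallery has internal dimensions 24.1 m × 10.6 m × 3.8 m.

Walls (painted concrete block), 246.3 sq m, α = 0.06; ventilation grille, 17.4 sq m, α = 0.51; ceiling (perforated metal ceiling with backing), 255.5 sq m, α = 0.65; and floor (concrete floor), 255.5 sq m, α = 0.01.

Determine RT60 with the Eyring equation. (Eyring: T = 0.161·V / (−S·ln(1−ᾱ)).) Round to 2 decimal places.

Total surface area S = 246.3 + 17.4 + 255.5 + 255.5 = 774.7 sq m.
Absorption A = 246.3×0.06 + 17.4×0.51 + 255.5×0.65 + 255.5×0.01 = 192.282 sabins.
Mean coefficient ᾱ = A/S = 0.2482.
−S·ln(1−ᾱ) = −774.7 × ln(1 − 0.2482) = 221.010.
V = 24.1 × 10.6 × 3.8 = 970.748 m³.
T = 0.161·V/[−S·ln(1−ᾱ)] = 0.161·970.748/221.010 = 0.71 s.

0.71 s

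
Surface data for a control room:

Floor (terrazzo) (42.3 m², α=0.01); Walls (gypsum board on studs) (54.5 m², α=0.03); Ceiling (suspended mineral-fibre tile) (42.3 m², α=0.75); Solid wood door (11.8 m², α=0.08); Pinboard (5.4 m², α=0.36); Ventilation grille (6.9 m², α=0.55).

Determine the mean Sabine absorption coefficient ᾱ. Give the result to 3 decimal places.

S = Σ Sᵢ = 42.3 + 54.5 + 42.3 + 11.8 + 5.4 + 6.9 = 163.2 m².
A = 42.3*0.01 + 54.5*0.03 + 42.3*0.75 + 11.8*0.08 + 5.4*0.36 + 6.9*0.55 = 40.466 sabins.
ᾱ = 40.466 / 163.2 = 0.248.

0.248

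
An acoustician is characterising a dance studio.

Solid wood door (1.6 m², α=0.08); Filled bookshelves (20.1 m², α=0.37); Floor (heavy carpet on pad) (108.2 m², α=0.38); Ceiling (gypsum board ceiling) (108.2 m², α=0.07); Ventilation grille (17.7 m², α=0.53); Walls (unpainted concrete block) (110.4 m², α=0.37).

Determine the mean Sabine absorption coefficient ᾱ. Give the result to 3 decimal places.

0.291

S = Σ Sᵢ = 1.6 + 20.1 + 108.2 + 108.2 + 17.7 + 110.4 = 366.2 m².
A = 1.6·0.08 + 20.1·0.37 + 108.2·0.38 + 108.2·0.07 + 17.7·0.53 + 110.4·0.37 = 106.484 sabins.
ᾱ = A/S = 0.291.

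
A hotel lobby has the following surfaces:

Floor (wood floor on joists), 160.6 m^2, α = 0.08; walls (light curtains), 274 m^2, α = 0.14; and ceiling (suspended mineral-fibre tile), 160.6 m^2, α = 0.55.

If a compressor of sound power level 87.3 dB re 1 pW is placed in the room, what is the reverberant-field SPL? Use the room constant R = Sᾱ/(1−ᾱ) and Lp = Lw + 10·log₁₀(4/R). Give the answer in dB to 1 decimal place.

A = 139.538 sabins; S = 595.2 m^2.
ᾱ = 0.2344, so room constant R = A/(1−ᾱ) = 182.260 m^2.
Lp = 87.3 + 10·log₁₀(4/182.260) = 87.3 + (-16.59) = 70.7 dB.

70.7 dB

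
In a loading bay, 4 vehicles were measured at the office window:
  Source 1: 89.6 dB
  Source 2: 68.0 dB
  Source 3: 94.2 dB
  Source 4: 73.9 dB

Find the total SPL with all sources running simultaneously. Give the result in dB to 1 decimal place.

95.5 dB

Sum in the linear (power) domain: Σ 10^(Lᵢ/10) = 10^(89.6/10) + 10^(68.0/10) + 10^(94.2/10) + 10^(73.9/10) = 3.573e+09.
Combined level = 10 log₁₀(3.573e+09) = 95.5 dB.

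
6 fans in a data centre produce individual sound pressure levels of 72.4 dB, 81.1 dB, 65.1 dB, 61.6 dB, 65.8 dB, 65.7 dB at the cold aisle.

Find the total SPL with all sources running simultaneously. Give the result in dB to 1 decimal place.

Converting to relative power and adding: 10^(72.4/10) + 10^(81.1/10) + 10^(65.1/10) + 10^(61.6/10) + 10^(65.8/10) + 10^(65.7/10) = 1.584e+08.
L_total = 10·log₁₀(1.584e+08) = 82.0 dB.

82.0 dB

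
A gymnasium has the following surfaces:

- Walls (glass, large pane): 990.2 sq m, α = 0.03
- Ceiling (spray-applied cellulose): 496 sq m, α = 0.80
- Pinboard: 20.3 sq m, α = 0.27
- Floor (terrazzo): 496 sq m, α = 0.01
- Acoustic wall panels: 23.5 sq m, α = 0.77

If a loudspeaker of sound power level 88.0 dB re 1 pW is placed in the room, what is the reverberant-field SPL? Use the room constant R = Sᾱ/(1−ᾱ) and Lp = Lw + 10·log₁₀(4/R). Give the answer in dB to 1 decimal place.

66.3 dB

Σ(Sᵢαᵢ) = 990.2·0.03 + 496·0.80 + 20.3·0.27 + 496·0.01 + 23.5·0.77 = 455.042; total area S = 2026.0 sq m.
ᾱ = 0.2246, so room constant R = A/(1−ᾱ) = 586.848 sq m.
Lp = 88.0 + 10·log₁₀(4/586.848) = 88.0 + (-21.66) = 66.3 dB.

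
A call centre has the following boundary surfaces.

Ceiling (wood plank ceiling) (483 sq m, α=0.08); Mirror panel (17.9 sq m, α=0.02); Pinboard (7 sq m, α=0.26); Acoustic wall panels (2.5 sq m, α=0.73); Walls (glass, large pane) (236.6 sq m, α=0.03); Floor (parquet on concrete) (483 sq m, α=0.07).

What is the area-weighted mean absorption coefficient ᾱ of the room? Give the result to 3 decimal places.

S = Σ Sᵢ = 483 + 17.9 + 7 + 2.5 + 236.6 + 483 = 1230.0 sq m.
Weighted sum Σ Sα = 83.551.
ᾱ = A/S = 0.068.

0.068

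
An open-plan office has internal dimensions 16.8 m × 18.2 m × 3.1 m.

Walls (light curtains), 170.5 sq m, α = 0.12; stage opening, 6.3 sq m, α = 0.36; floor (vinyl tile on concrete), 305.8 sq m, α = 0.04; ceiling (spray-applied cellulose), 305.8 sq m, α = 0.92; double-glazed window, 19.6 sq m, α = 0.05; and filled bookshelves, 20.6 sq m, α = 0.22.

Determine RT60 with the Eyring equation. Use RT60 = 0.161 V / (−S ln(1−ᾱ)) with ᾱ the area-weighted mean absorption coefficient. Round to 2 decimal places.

Total surface area S = 170.5 + 6.3 + 305.8 + 305.8 + 19.6 + 20.6 = 828.6 sq m.
Absorption A = 170.5×0.12 + 6.3×0.36 + 305.8×0.04 + 305.8×0.92 + 19.6×0.05 + 20.6×0.22 = 321.808 sabins.
Mean coefficient ᾱ = A/S = 0.3884.
Eyring denominator: −S ln(1−ᾱ) = 407.403.
V = 16.8 × 18.2 × 3.1 = 947.856 m³.
T = 0.161·V/[−S·ln(1−ᾱ)] = 0.161·947.856/407.403 = 0.37 s.

0.37 s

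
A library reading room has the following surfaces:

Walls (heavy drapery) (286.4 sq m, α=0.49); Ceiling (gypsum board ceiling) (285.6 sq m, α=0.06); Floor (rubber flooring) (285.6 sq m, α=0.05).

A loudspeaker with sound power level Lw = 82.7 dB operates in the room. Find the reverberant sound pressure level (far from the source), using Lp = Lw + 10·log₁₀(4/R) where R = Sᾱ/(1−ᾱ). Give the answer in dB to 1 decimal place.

65.4 dB

A = 171.752 sabins; S = 857.6 sq m.
ᾱ = 0.2003, so room constant R = A/(1−ᾱ) = 214.771 sq m.
Lp = Lw + 10 log₁₀(4/R) = 82.7 -17.30 = 65.4 dB.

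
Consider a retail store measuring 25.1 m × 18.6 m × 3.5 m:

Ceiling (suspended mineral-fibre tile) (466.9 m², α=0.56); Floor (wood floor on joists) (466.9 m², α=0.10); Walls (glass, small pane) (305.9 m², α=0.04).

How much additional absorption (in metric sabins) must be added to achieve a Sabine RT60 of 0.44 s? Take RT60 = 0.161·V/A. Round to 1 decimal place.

A₁ = Σ Sᵢαᵢ = 466.9×0.56 + 466.9×0.10 + 305.9×0.04 = 320.390 sabins.
For T = 0.44 s, need A₂ = 0.161·V/T = 0.161·1634.01/0.44 = 597.899 sabins.
Additional absorption ΔA = 597.899 − 320.390 = 277.5 sabins.

277.5 sabins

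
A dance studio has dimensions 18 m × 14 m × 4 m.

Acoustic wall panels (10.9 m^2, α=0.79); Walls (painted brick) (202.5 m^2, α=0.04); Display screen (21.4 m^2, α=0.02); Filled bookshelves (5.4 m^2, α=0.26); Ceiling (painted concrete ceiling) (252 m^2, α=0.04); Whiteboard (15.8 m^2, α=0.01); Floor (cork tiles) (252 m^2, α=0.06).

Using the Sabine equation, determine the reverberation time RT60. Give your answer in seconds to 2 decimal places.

A = Σ Sᵢαᵢ = 10.9·0.79 + 202.5·0.04 + 21.4·0.02 + 5.4·0.26 + 252·0.04 + 15.8·0.01 + 252·0.06 = 43.901 sabins.
Volume V = 18 × 14 × 4 = 1008 m³.
Sabine: RT60 = 0.161 × 1008 / 43.901 = 3.70 s.

3.70 s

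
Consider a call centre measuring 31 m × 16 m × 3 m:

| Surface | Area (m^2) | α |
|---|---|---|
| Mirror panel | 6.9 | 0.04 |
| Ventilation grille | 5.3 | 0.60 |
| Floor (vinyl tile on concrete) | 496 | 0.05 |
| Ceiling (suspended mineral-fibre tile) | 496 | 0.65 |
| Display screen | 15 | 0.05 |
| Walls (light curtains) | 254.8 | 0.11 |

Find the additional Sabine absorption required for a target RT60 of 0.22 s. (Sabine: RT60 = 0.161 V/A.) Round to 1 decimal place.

709.5 sabins

Total absorption A₁ = 6.9*0.04 + 5.3*0.60 + 496*0.05 + 496*0.65 + 15*0.05 + 254.8*0.11
  = 0.276 + 3.180 + 24.800 + 322.400 + 0.750 + 28.028 = 379.434 m^2 sabins.
V = 1488 m³. Required absorption A₂ = 0.161 × 1488 / 0.22 = 1088.945 sabins.
Additional absorption ΔA = 1088.945 − 379.434 = 709.5 sabins.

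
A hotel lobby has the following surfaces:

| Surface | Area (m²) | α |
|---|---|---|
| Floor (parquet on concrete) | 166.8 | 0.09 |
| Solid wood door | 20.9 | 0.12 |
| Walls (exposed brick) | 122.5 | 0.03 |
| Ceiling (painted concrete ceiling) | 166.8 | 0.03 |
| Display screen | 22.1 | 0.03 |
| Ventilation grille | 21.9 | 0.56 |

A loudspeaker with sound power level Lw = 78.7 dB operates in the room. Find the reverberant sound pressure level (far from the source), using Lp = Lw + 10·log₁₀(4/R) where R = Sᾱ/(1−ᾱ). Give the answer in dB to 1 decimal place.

68.5 dB

A = 39.126 sabins; S = 521.0 m².
ᾱ = 39.126/521.0 = 0.0751; R = Sᾱ/(1−ᾱ) = 39.126/(1−0.0751) = 42.303 m².
Lp = Lw + 10 log₁₀(4/R) = 78.7 -10.24 = 68.5 dB.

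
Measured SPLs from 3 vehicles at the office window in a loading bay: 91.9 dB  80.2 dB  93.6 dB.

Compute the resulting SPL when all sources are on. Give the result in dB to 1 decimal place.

96.0 dB

Sum in the linear (power) domain: Σ 10^(Lᵢ/10) = 10^(91.9/10) + 10^(80.2/10) + 10^(93.6/10) = 3.944e+09.
L_total = 10·log₁₀(3.944e+09) = 96.0 dB.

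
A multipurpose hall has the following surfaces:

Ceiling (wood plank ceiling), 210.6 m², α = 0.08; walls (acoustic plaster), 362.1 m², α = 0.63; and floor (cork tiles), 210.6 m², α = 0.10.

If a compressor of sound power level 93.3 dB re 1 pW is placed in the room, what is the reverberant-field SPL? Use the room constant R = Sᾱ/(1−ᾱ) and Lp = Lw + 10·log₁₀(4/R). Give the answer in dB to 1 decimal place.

Σ(Sᵢαᵢ) = 210.6·0.08 + 362.1·0.63 + 210.6·0.10 = 266.031; total area S = 783.3 m².
ᾱ = 266.031/783.3 = 0.3396; R = Sᾱ/(1−ᾱ) = 266.031/(1−0.3396) = 402.833 m².
Lp = 93.3 + 10·log₁₀(4/402.833) = 93.3 + (-20.03) = 73.3 dB.

73.3 dB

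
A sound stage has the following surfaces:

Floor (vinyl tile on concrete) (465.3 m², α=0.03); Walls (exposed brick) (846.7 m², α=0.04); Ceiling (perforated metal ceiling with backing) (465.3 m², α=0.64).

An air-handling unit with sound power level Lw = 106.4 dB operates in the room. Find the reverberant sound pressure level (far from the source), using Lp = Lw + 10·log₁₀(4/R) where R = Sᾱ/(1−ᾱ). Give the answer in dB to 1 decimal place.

86.1 dB

A = 345.619 sabins; S = 1777.3 m².
ᾱ = 0.1945, so room constant R = A/(1−ᾱ) = 429.074 m².
Lp = Lw + 10 log₁₀(4/R) = 106.4 -20.30 = 86.1 dB.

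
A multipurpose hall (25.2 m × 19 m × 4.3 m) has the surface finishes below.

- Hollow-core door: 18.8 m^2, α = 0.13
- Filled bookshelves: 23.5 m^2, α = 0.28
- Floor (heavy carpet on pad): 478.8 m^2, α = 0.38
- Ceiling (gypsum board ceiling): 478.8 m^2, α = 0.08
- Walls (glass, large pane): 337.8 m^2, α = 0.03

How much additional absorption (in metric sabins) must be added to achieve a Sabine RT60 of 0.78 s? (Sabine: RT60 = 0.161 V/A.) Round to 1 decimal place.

A₁ = Σ Sᵢαᵢ = 18.8·0.13 + 23.5·0.28 + 478.8·0.38 + 478.8·0.08 + 337.8·0.03 = 239.406 sabins.
Target A₂ = 0.161·2058.84/0.78 = 424.966 sabins (V = 2058.84 m³).
Additional absorption ΔA = 424.966 − 239.406 = 185.6 sabins.

185.6 sabins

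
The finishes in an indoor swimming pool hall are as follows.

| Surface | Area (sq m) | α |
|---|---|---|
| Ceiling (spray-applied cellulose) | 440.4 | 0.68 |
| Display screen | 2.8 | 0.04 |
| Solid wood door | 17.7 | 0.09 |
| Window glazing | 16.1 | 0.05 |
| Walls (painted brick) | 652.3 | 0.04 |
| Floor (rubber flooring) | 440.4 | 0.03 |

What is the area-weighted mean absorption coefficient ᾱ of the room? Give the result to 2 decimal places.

0.22

S = Σ Sᵢ = 440.4 + 2.8 + 17.7 + 16.1 + 652.3 + 440.4 = 1569.7 sq m.
Weighted sum Σ Sα = 341.286.
ᾱ = A/S = 0.22.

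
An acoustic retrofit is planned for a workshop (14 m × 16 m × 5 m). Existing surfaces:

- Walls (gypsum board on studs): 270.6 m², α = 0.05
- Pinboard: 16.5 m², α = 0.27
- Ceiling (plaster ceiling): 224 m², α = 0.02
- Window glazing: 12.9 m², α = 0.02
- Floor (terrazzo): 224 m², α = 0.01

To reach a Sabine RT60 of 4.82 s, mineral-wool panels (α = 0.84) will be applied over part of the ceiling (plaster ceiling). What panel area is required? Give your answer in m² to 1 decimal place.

15.2

Total absorption A₁ = 270.6*0.05 + 16.5*0.27 + 224*0.02 + 12.9*0.02 + 224*0.01
  = 13.530 + 4.455 + 4.480 + 0.258 + 2.240 = 24.963 m² sabins.
V = 1120 m³. Target absorption A₂ = 0.161 × 1120 / 4.82 = 37.411 sabins.
ΔA needed = 37.411 − 24.963 = 12.448 sabins.
Each m² of panel replacing the ceiling (plaster ceiling) adds (0.84 − 0.02) = 0.82 sabins.
Area = ΔA/Δα = 12.448/0.82 = 15.2 m².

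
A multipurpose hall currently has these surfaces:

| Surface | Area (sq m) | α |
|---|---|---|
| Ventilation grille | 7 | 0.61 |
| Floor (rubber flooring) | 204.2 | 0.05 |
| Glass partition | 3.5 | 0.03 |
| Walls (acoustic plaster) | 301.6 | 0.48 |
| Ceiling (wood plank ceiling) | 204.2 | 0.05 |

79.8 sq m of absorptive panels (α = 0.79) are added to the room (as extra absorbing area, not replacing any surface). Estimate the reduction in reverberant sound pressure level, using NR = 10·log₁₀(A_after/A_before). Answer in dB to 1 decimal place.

1.4 dB

Equivalent absorption area: A_before = 7*0.61 + 204.2*0.05 + 3.5*0.03 + 301.6*0.48 + 204.2*0.05 = 169.563 sq m.
Added absorption = 79.8 × 0.79 = 63.042 sabins.
A_after = 169.563 + 63.042 = 232.605 sabins.
NR = 10·log₁₀(232.605/169.563) = 1.4 dB.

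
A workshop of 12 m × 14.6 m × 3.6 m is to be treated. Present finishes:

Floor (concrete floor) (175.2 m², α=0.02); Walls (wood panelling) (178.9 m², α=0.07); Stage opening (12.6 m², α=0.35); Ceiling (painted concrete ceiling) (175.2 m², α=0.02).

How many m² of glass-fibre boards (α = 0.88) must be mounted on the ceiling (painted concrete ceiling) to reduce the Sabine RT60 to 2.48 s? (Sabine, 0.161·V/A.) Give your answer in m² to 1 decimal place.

Summing Sᵢαᵢ: 3.504 + 12.523 + 4.410 + 3.504 → A₁ = 23.941 sabins.
V = 630.72 m³. Target absorption A₂ = 0.161 × 630.72 / 2.48 = 40.946 sabins.
ΔA needed = 40.946 − 23.941 = 17.005 sabins.
Each m² of panel replacing the ceiling (painted concrete ceiling) adds (0.88 − 0.02) = 0.86 sabins.
Panel area = 17.005 / 0.86 = 19.8 m².

19.8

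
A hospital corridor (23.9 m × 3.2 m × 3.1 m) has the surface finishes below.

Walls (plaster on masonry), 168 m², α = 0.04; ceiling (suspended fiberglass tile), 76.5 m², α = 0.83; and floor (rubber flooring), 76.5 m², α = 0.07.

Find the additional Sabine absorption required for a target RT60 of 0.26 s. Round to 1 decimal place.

71.2 sabins

Total absorption A₁ = 168·0.04 + 76.5·0.83 + 76.5·0.07
  = 6.720 + 63.495 + 5.355 = 75.570 m² sabins.
V = 237.088 m³. Required absorption A₂ = 0.161 × 237.088 / 0.26 = 146.812 sabins.
Additional absorption ΔA = 146.812 − 75.570 = 71.2 sabins.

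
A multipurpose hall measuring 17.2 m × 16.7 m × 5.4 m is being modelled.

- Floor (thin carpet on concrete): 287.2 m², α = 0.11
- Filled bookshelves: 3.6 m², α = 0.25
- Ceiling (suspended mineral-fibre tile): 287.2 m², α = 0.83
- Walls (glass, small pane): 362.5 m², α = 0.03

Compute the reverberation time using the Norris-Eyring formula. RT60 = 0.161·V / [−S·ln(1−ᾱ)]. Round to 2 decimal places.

S = Σ Sᵢ = 940.5 m².
Absorption A = 287.2×0.11 + 3.6×0.25 + 287.2×0.83 + 362.5×0.03 = 281.743 sabins.
ᾱ = 281.743 / 940.5 = 0.2996.
−S·ln(1−ᾱ) = −940.5 × ln(1 − 0.2996) = 334.916.
V = 17.2 × 16.7 × 5.4 = 1551.096 m³.
RT60 = 0.161 × 1551.096 / 334.916 = 0.75 s.

0.75 sec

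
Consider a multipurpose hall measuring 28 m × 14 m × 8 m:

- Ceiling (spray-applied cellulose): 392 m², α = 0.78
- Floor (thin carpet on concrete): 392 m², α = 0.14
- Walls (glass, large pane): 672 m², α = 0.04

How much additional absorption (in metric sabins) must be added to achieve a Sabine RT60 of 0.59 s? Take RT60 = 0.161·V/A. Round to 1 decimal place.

468.2 sabins

Equivalent absorption area: A₁ = 392·0.78 + 392·0.14 + 672·0.04 = 387.520 m².
V = 3136 m³. Required absorption A₂ = 0.161 × 3136 / 0.59 = 855.756 sabins.
Additional absorption ΔA = 855.756 − 387.520 = 468.2 sabins.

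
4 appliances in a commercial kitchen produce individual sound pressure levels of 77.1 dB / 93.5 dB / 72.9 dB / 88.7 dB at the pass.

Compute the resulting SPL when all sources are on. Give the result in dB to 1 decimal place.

Sum in the linear (power) domain: Σ 10^(Lᵢ/10) = 10^(77.1/10) + 10^(93.5/10) + 10^(72.9/10) + 10^(88.7/10) = 3.051e+09.
Combined level = 10 log₁₀(3.051e+09) = 94.8 dB.

94.8 dB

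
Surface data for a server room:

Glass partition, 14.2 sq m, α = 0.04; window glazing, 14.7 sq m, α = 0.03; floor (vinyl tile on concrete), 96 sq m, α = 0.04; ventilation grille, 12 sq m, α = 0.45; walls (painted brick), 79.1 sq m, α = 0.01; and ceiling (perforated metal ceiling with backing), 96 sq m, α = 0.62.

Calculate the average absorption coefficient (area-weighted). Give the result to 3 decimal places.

Total surface area S = 312.0 sq m.
Σ(Sᵢαᵢ) = 14.2*0.04 + 14.7*0.03 + 96*0.04 + 12*0.45 + 79.1*0.01 + 96*0.62 = 70.560.
ᾱ = A/S = 0.226.

0.226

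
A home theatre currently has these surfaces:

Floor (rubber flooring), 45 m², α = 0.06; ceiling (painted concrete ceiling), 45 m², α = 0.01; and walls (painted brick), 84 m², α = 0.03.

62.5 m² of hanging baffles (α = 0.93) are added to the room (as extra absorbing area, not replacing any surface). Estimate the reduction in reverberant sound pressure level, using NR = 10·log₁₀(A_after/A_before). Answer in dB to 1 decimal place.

Total absorption A_before = 45·0.06 + 45·0.01 + 84·0.03
  = 2.700 + 0.450 + 2.520 = 5.670 m² sabins.
Treatment contributes 62.5·0.93 = 58.125 sabins.
New total A_after = 63.795 sabins.
NR = 10·log₁₀(63.795/5.670) = 10.5 dB.

10.5 dB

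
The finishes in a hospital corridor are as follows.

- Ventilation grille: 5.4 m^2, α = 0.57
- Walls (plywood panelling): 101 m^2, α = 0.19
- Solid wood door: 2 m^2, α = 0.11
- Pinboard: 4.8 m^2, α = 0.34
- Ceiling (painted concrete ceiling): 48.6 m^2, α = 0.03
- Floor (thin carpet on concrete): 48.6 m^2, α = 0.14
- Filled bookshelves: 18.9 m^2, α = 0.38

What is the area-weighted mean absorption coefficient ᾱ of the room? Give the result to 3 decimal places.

S = Σ Sᵢ = 5.4 + 101 + 2 + 4.8 + 48.6 + 48.6 + 18.9 = 229.3 m^2.
A = 5.4×0.57 + 101×0.19 + 2×0.11 + 4.8×0.34 + 48.6×0.03 + 48.6×0.14 + 18.9×0.38 = 39.564 sabins.
ᾱ = 39.564 / 229.3 = 0.173.

0.173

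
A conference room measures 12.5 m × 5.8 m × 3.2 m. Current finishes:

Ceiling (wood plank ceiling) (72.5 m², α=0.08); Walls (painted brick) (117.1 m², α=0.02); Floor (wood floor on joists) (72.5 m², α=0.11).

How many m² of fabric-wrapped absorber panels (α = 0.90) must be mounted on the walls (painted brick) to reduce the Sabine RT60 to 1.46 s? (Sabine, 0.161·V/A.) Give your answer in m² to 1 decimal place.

Summing Sᵢαᵢ: 5.800 + 2.342 + 7.975 → A₁ = 16.117 sabins.
V = 232 m³. Target absorption A₂ = 0.161 × 232 / 1.46 = 25.584 sabins.
ΔA needed = 25.584 − 16.117 = 9.467 sabins.
Each m² of panel replacing the walls (painted brick) adds (0.90 − 0.02) = 0.88 sabins.
Area = ΔA/Δα = 9.467/0.88 = 10.8 m².

10.8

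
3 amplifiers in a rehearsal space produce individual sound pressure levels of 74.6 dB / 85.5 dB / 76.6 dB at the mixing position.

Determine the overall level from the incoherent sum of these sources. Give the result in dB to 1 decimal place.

86.3 dB

Σ 10^(Lᵢ/10) = 4.294e+08.
Combined level = 10 log₁₀(4.294e+08) = 86.3 dB.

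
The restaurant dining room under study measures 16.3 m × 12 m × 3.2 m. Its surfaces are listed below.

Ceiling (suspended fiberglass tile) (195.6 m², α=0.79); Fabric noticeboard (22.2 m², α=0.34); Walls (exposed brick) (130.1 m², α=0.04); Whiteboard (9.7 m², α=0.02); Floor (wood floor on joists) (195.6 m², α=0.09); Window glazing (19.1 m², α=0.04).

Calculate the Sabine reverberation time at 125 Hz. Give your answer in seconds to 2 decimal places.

0.54 sec

Equivalent absorption area: A = 195.6·0.79 + 22.2·0.34 + 130.1·0.04 + 9.7·0.02 + 195.6·0.09 + 19.1·0.04 = 185.838 m².
Room volume: 625.92 m³.
RT60 = 0.161 · V / A = 0.161 × 625.92 / 185.838 = 0.54 s.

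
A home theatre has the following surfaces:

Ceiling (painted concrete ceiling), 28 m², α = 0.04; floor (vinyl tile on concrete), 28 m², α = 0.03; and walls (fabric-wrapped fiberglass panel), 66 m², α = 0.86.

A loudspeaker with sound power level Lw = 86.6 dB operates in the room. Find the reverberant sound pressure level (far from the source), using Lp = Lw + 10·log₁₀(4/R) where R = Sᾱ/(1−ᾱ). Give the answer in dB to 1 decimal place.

A = 58.720 sabins; S = 122.0 m².
ᾱ = 58.720/122.0 = 0.4813; R = Sᾱ/(1−ᾱ) = 58.720/(1−0.4813) = 113.206 m².
Lp = Lw + 10 log₁₀(4/R) = 86.6 -14.52 = 72.1 dB.

72.1 dB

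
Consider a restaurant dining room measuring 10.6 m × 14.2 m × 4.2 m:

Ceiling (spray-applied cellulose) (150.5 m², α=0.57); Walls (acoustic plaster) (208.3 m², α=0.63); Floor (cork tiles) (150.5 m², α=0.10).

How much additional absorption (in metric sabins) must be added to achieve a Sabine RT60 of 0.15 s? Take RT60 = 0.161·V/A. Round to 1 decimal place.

Total absorption A₁ = 150.5*0.57 + 208.3*0.63 + 150.5*0.10
  = 85.785 + 131.229 + 15.050 = 232.064 m² sabins.
For T = 0.15 s, need A₂ = 0.161·V/T = 0.161·632.184/0.15 = 678.544 sabins.
Shortfall: 678.544 − 232.064 = 446.5 sabins.

446.5 sabins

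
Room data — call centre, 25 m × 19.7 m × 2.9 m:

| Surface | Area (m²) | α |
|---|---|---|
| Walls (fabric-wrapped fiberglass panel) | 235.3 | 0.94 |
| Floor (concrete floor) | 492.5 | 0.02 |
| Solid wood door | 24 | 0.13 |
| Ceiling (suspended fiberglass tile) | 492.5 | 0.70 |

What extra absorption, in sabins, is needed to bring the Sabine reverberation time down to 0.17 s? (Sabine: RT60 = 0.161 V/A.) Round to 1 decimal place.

Total absorption A₁ = 235.3·0.94 + 492.5·0.02 + 24·0.13 + 492.5·0.70
  = 221.182 + 9.850 + 3.120 + 344.750 = 578.902 m² sabins.
V = 1428.25 m³. Required absorption A₂ = 0.161 × 1428.25 / 0.17 = 1352.637 sabins.
ΔA = A₂ − A₁ = 1352.637 − 578.902 = 773.7 sabins.

773.7 sabins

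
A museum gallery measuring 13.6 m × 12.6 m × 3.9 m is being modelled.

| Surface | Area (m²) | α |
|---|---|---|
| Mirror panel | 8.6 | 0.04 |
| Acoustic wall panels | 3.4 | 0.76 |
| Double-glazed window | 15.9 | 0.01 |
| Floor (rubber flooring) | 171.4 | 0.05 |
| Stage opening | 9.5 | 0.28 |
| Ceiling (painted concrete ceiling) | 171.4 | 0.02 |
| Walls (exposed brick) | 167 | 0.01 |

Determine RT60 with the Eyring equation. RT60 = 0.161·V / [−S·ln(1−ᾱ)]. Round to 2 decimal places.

5.44 sec

Total surface area S = 8.6 + 3.4 + 15.9 + 171.4 + 9.5 + 171.4 + 167 = 547.2 m².
Absorption A = 8.6·0.04 + 3.4·0.76 + 15.9·0.01 + 171.4·0.05 + 9.5·0.28 + 171.4·0.02 + 167·0.01 = 19.415 sabins.
ᾱ = 19.415 / 547.2 = 0.0355.
−S·ln(1−ᾱ) = −547.2 × ln(1 − 0.0355) = 19.779.
V = 13.6 × 12.6 × 3.9 = 668.304 m³.
T = 0.161·V/[−S·ln(1−ᾱ)] = 0.161·668.304/19.779 = 5.44 s.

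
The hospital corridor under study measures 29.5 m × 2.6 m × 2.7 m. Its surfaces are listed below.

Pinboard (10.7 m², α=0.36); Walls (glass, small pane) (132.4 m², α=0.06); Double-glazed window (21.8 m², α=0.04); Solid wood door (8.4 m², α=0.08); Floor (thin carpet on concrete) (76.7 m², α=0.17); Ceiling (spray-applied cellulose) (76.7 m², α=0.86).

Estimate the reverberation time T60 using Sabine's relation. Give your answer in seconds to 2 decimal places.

Total absorption A = 10.7*0.36 + 132.4*0.06 + 21.8*0.04 + 8.4*0.08 + 76.7*0.17 + 76.7*0.86
  = 3.852 + 7.944 + 0.872 + 0.672 + 13.039 + 65.962 = 92.341 m² sabins.
Volume V = 29.5 × 2.6 × 2.7 = 207.09 m³.
T = 0.161 V/A = 0.161·207.09/92.341 = 0.36 s.

0.36 seconds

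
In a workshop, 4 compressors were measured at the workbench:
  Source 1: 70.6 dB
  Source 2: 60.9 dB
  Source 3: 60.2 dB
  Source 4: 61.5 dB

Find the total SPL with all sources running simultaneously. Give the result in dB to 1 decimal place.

Converting to relative power and adding: 10^(70.6/10) + 10^(60.9/10) + 10^(60.2/10) + 10^(61.5/10) = 1.517e+07.
L_total = 10·log₁₀(1.517e+07) = 71.8 dB.

71.8 dB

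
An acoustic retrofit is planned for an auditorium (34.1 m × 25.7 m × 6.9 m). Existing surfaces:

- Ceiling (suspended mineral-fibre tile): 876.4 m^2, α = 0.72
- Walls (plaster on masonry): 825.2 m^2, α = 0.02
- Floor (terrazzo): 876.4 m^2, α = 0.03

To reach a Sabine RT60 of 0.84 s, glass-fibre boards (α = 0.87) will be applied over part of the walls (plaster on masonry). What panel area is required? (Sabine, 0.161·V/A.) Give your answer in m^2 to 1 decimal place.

570.8

Summing Sᵢαᵢ: 631.008 + 16.504 + 26.292 → A₁ = 673.804 sabins.
V = 6046.953 m³. Target absorption A₂ = 0.161 × 6046.953 / 0.84 = 1158.999 sabins.
Absorption to add: 1158.999 − 673.804 = 485.195 sabins.
Each m^2 of panel replacing the walls (plaster on masonry) adds (0.87 − 0.02) = 0.85 sabins.
Panel area = 485.195 / 0.85 = 570.8 m^2.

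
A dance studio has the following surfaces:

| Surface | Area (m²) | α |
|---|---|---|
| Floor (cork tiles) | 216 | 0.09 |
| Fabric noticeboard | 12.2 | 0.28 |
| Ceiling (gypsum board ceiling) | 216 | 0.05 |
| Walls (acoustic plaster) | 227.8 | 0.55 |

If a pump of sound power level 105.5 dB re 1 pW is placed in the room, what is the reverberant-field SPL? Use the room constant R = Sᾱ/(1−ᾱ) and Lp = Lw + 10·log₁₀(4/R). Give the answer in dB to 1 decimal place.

Σ(Sᵢαᵢ) = 216×0.09 + 12.2×0.28 + 216×0.05 + 227.8×0.55 = 158.946; total area S = 672.0 m².
ᾱ = 0.2365, so room constant R = A/(1−ᾱ) = 208.181 m².
Lp = 105.5 + 10·log₁₀(4/208.181) = 105.5 + (-17.16) = 88.3 dB.

88.3 dB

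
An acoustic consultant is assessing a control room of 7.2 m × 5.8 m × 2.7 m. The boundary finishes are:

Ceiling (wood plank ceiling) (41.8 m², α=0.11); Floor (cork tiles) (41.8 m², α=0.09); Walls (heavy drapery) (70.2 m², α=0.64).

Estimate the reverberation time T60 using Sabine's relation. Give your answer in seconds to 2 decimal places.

0.34 seconds

Equivalent absorption area: A = 41.8×0.11 + 41.8×0.09 + 70.2×0.64 = 53.288 m².
Room volume: 112.752 m³.
T = 0.161 V/A = 0.161·112.752/53.288 = 0.34 s.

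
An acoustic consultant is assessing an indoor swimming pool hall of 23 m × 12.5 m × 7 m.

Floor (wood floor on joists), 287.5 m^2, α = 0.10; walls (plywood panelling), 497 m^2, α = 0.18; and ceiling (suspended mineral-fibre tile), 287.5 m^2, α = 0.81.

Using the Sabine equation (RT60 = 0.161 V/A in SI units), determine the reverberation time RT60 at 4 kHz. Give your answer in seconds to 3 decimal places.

0.923 s

Equivalent absorption area: A = 287.5×0.10 + 497×0.18 + 287.5×0.81 = 351.085 m^2.
Room volume: 2012.5 m³.
T = 0.161 V/A = 0.161·2012.5/351.085 = 0.923 s.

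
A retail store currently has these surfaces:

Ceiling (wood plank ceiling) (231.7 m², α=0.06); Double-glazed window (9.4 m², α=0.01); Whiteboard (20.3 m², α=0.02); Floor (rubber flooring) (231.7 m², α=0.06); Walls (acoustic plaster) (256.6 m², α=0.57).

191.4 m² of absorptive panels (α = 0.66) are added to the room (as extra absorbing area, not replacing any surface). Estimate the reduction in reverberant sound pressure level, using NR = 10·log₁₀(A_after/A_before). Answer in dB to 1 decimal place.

Equivalent absorption area: A_before = 231.7*0.06 + 9.4*0.01 + 20.3*0.02 + 231.7*0.06 + 256.6*0.57 = 174.566 m².
Treatment contributes 191.4·0.66 = 126.324 sabins.
A_after = 174.566 + 126.324 = 300.890 sabins.
NR = 10·log₁₀(300.890/174.566) = 2.4 dB.

2.4 dB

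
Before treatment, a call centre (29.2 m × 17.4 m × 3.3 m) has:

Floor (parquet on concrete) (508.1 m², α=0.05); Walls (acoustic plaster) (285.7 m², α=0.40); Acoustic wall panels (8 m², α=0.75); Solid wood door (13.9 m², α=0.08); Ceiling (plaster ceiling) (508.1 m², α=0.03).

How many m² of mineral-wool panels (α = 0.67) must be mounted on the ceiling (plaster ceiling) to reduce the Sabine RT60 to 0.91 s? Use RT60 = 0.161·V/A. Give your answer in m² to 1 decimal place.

A₁ = Σ Sᵢαᵢ = 508.1*0.05 + 285.7*0.40 + 8*0.75 + 13.9*0.08 + 508.1*0.03 = 162.040 sabins.
V = 1676.664 m³. Target absorption A₂ = 0.161 × 1676.664 / 0.91 = 296.641 sabins.
ΔA needed = 296.641 − 162.040 = 134.601 sabins.
Each m² of panel replacing the ceiling (plaster ceiling) adds (0.67 − 0.03) = 0.64 sabins.
Panel area = 134.601 / 0.64 = 210.3 m².

210.3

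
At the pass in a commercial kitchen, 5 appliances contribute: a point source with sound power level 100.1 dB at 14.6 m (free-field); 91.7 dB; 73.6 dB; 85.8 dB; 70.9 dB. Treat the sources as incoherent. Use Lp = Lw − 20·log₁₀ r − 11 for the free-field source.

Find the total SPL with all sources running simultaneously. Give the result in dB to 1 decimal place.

92.8 dB

Source at 14.6 m: Lp = 100.1 − 20·log₁₀(14.6) − 11 = 65.8 dB.
Converting to relative power and adding: 10^(65.8/10) + 10^(91.7/10) + 10^(73.6/10) + 10^(85.8/10) + 10^(70.9/10) = 1.898e+09.
Back to dB: 10·log₁₀ Σ = 92.8 dB.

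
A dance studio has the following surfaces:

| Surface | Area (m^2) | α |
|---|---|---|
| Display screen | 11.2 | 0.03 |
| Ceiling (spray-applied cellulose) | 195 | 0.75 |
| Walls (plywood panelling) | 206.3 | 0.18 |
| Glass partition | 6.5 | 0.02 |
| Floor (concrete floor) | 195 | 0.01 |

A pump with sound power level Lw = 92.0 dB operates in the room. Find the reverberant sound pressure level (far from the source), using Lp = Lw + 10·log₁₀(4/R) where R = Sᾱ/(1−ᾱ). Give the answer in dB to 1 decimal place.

A = 185.800 sabins; S = 614.0 m^2.
ᾱ = 0.3026, so room constant R = A/(1−ᾱ) = 266.418 m^2.
Lp = Lw + 10 log₁₀(4/R) = 92.0 -18.24 = 73.8 dB.

73.8 dB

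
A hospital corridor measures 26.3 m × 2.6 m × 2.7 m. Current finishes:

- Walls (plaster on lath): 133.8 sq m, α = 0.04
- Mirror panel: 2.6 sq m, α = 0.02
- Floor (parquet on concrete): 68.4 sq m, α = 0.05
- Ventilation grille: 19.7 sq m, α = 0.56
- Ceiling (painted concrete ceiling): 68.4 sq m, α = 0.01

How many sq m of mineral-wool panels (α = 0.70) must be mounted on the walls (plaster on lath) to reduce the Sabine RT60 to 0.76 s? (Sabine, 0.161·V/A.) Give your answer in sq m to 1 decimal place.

28.1

Summing Sᵢαᵢ: 5.352 + 0.052 + 3.420 + 11.032 + 0.684 → A₁ = 20.540 sabins.
V = 184.626 m³. Target absorption A₂ = 0.161 × 184.626 / 0.76 = 39.112 sabins.
ΔA needed = 39.112 − 20.540 = 18.572 sabins.
Each sq m of panel replacing the walls (plaster on lath) adds (0.70 − 0.04) = 0.66 sabins.
Area = ΔA/Δα = 18.572/0.66 = 28.1 sq m.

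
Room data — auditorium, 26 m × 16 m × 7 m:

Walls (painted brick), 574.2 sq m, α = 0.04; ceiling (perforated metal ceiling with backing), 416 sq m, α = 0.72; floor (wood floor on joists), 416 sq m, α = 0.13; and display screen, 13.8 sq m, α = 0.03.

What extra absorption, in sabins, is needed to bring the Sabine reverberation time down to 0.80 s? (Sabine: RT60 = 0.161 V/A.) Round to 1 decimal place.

A₁ = Σ Sᵢαᵢ = 574.2*0.04 + 416*0.72 + 416*0.13 + 13.8*0.03 = 376.982 sabins.
For T = 0.80 s, need A₂ = 0.161·V/T = 0.161·2912/0.80 = 586.040 sabins.
ΔA = A₂ − A₁ = 586.040 − 376.982 = 209.1 sabins.

209.1 sabins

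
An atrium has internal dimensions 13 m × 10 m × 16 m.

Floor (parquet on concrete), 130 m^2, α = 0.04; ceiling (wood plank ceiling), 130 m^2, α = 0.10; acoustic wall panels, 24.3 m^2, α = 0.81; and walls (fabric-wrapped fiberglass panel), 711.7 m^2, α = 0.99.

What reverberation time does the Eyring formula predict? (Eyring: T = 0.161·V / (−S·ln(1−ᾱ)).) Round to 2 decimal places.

S = Σ Sᵢ = 996.0 m^2.
Absorption A = 130·0.04 + 130·0.10 + 24.3·0.81 + 711.7·0.99 = 742.466 sabins.
Mean coefficient ᾱ = A/S = 0.7454.
−S·ln(1−ᾱ) = −996.0 × ln(1 − 0.7454) = 1362.589.
V = 13 × 10 × 16 = 2080 m³.
RT60 = 0.161 × 2080 / 1362.589 = 0.25 s.

0.25 sec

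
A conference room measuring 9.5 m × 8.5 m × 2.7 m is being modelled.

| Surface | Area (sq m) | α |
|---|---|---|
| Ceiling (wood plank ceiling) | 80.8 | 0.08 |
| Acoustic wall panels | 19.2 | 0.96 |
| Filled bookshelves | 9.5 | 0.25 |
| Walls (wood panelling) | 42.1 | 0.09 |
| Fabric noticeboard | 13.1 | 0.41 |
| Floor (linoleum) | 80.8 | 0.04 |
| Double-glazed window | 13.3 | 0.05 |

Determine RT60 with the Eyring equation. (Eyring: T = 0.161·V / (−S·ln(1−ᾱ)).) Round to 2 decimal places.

Total surface area S = 80.8 + 19.2 + 9.5 + 42.1 + 13.1 + 80.8 + 13.3 = 258.8 sq m.
Absorption A = 80.8·0.08 + 19.2·0.96 + 9.5·0.25 + 42.1·0.09 + 13.1·0.41 + 80.8·0.04 + 13.3·0.05 = 40.328 sabins.
ᾱ = 40.328 / 258.8 = 0.1558.
−S·ln(1−ᾱ) = −258.8 × ln(1 − 0.1558) = 43.832.
V = 9.5 × 8.5 × 2.7 = 218.025 m³.
T = 0.161·V/[−S·ln(1−ᾱ)] = 0.161·218.025/43.832 = 0.80 s.

0.80 seconds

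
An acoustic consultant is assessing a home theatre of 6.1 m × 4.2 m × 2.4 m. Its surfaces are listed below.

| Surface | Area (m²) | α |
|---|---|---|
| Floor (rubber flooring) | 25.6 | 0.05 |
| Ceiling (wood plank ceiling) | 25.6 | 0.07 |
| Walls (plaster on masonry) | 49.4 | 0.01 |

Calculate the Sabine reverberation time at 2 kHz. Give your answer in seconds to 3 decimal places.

2.776 sec

A = Σ Sᵢαᵢ = 25.6×0.05 + 25.6×0.07 + 49.4×0.01 = 3.566 sabins.
Volume V = 6.1 × 4.2 × 2.4 = 61.488 m³.
T = 0.161 V/A = 0.161·61.488/3.566 = 2.776 s.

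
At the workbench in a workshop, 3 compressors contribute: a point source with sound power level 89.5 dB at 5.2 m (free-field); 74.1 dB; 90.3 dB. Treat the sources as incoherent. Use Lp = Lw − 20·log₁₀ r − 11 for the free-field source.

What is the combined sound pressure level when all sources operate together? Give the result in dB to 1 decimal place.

Source at 5.2 m: Lp = 89.5 − 20·log₁₀(5.2) − 11 = 64.2 dB.
Σ 10^(Lᵢ/10) = 1.1e+09.
L_total = 10·log₁₀(1.1e+09) = 90.4 dB.

90.4 dB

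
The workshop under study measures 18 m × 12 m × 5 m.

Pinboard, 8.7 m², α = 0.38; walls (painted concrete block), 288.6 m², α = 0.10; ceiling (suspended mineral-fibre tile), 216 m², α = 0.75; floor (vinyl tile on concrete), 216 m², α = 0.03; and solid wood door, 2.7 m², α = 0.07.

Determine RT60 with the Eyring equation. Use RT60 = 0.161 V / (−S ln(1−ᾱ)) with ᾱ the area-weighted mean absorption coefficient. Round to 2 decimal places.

S = Σ Sᵢ = 732.0 m².
Absorption A = 8.7·0.38 + 288.6·0.10 + 216·0.75 + 216·0.03 + 2.7·0.07 = 200.835 sabins.
ᾱ = 200.835 / 732.0 = 0.2744.
−S·ln(1−ᾱ) = −732.0 × ln(1 − 0.2744) = 234.794.
V = 18 × 12 × 5 = 1080 m³.
T = 0.161·V/[−S·ln(1−ᾱ)] = 0.161·1080/234.794 = 0.74 s.

0.74 s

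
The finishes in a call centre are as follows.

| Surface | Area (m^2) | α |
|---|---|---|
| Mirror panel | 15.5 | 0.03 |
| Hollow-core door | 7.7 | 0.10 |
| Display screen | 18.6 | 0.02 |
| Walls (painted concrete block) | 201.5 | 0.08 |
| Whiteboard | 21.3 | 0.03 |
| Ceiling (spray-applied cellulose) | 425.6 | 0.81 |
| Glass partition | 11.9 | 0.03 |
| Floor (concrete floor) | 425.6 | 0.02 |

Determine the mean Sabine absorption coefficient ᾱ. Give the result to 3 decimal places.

0.330

Total surface area S = 1127.7 m^2.
Σ(Sᵢαᵢ) = 15.5·0.03 + 7.7·0.10 + 18.6·0.02 + 201.5·0.08 + 21.3·0.03 + 425.6·0.81 + 11.9·0.03 + 425.6·0.02 = 371.971.
ᾱ = A/S = 0.330.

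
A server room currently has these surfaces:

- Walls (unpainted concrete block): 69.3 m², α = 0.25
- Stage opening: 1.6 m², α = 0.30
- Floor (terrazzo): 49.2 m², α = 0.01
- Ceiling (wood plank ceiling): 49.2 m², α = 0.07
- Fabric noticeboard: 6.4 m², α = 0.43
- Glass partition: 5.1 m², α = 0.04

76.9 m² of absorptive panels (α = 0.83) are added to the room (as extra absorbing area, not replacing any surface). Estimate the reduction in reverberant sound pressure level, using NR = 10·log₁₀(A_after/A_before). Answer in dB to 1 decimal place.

5.5 dB

Total absorption A_before = 69.3·0.25 + 1.6·0.30 + 49.2·0.01 + 49.2·0.07 + 6.4·0.43 + 5.1·0.04
  = 17.325 + 0.480 + 0.492 + 3.444 + 2.752 + 0.204 = 24.697 m² sabins.
Added absorption = 76.9 × 0.83 = 63.827 sabins.
New total A_after = 88.524 sabins.
NR = 10·log₁₀(88.524/24.697) = 5.5 dB.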